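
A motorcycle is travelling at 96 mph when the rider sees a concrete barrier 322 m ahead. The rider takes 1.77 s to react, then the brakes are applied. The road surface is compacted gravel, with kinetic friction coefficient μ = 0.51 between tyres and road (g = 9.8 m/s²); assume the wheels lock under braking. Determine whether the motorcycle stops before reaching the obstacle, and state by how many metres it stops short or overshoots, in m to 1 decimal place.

96 mph × 0.44704 = 42.9158 m/s.
a = μg = 0.51 × 9.8 = 4.998 m/s².
Reaction distance = 42.9158 × 1.77 = 75.961 m.
Braking distance = v²/(2a) = 1841.766 / 9.996 = 184.250 m.
Total stopping distance = 75.961 + 184.250 = 260.211 m, vs 322 m available — it stops with 322 − 260.211 = 61.789 m to spare.

Yes — it stops 61.8 m short of the obstacle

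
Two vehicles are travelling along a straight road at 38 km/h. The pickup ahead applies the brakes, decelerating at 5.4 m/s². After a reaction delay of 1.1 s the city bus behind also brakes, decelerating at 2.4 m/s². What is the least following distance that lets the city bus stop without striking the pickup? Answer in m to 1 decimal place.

38 km/h ÷ 3.6 = 10.5556 m/s.
Leader travels v²/(2a_L) = 111.421 / 10.800 = 10.317 m before stopping.
Follower covers v·t_r = 10.5556 × 1.1 = 11.611 m while reacting, then v²/(2a_F) = 111.421 / 4.800 = 23.213 m while braking, for a total of 11.611 + 23.213 = 34.824 m.
Since a_F ≤ a_L and the follower starts braking later, the follower is never slower than the leader, so the closest approach is when both have stopped.
Minimum gap = 34.824 − 10.317 = 24.507 m.

Minimum gap ≈ 24.5 m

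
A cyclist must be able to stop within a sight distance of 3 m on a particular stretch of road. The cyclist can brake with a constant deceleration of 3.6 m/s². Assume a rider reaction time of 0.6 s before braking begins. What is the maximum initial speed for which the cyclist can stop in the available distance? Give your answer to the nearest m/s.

Maximum speed ≈ 3 m/s

Stopping distance: v·t_r + v²/(2a) = 3 with t_r = 0.6 s and a = 3.600 m/s².
So v² + 4.320 v − 21.60 = 0.
Positive root: v = −a·t_r + √((a·t_r)² + 2a·d) = −2.160 + √(4.666 + 21.60) = 2.9650 m/s.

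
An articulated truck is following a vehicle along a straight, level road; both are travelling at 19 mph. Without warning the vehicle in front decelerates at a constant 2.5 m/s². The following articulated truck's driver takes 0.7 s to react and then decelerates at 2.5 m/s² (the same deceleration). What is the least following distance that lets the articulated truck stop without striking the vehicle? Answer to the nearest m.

19 mph × 0.44704 = 8.4938 m/s.
Leader travels v²/(2a_L) = 72.145 / 5.000 = 14.429 m before stopping.
Follower covers v·t_r = 8.4938 × 0.7 = 5.946 m while reacting, then v²/(2a_F) = 72.145 / 5.000 = 14.429 m while braking, for a total of 5.946 + 14.429 = 20.375 m.
Since a_F ≤ a_L and the follower starts braking later, the follower is never slower than the leader, so the closest approach is when both have stopped.
Minimum gap = 20.375 − 14.429 = 5.946 m.

Minimum gap ≈ 6 m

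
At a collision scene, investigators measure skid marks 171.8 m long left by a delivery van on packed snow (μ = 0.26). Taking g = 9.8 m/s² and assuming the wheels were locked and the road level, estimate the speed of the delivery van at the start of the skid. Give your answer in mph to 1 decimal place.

Deceleration a = μg = 0.26 × 9.8 = 2.548 m/s².
v = √(2a·d) = √(2 × 2.548 × 171.8) = √875.493 = 29.5887 m/s.
= 29.5887 ÷ 0.44704 = 66.188 mph.

Initial speed ≈ 66.2 mph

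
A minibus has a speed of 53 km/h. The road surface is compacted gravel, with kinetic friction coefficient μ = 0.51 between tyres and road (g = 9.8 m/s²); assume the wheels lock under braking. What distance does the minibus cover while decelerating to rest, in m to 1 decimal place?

53 km/h ÷ 3.6 = 14.7222 m/s.
a = μg = 0.51 × 9.8 = 4.998 m/s².
Braking distance = v²/(2a) = 14.7222² / (2 × 4.998) = 216.743 / 9.996 = 21.683 m.

Braking distance ≈ 21.7 m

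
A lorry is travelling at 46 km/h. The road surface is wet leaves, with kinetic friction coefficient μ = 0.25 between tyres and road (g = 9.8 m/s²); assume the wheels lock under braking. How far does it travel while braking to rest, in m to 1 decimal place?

46 km/h ÷ 3.6 = 12.7778 m/s.
a = μg = 0.25 × 9.8 = 2.450 m/s².
Braking distance = v²/(2a) = 12.7778² / (2 × 2.450) = 163.272 / 4.900 = 33.321 m.

Braking distance ≈ 33.3 m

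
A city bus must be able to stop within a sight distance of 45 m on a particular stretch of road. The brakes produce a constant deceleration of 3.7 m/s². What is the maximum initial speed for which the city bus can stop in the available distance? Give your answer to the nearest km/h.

v²/(2a) = d ⇒ v = √(2 × 3.700 × 45) = √333.00 = 18.2483 m/s.
18.2483 m/s × 3.6 = 65.694 km/h.

Maximum speed ≈ 66 km/h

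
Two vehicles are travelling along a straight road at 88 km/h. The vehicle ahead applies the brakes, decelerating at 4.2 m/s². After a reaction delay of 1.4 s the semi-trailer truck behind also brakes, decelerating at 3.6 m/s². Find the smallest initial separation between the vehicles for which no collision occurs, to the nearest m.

Minimum gap ≈ 46 m

88 km/h ÷ 3.6 = 24.4444 m/s.
Leader travels v²/(2a_L) = 597.529 / 8.400 = 71.134 m before stopping.
Follower covers v·t_r = 24.4444 × 1.4 = 34.222 m while reacting, then v²/(2a_F) = 597.529 / 7.200 = 82.990 m while braking, for a total of 34.222 + 82.990 = 117.212 m.
Since a_F ≤ a_L and the follower starts braking later, the follower is never slower than the leader, so the closest approach is when both have stopped.
Minimum gap = 117.212 − 71.134 = 46.078 m.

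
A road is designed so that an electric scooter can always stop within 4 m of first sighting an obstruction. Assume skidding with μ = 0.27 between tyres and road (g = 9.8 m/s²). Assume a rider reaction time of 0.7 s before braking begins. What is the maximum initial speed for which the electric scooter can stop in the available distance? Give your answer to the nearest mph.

Maximum speed ≈ 7 mph

a = μg = 0.27 × 9.8 = 2.646 m/s².
Stopping distance: v·t_r + v²/(2a) = 4 with t_r = 0.7 s and a = 2.646 m/s².
So v² + 3.704 v − 21.17 = 0.
Positive root: v = −a·t_r + √((a·t_r)² + 2a·d) = −1.852 + √(3.430 + 21.17) = 3.1078 m/s.
3.1078 m/s ÷ 0.44704 = 6.952 mph.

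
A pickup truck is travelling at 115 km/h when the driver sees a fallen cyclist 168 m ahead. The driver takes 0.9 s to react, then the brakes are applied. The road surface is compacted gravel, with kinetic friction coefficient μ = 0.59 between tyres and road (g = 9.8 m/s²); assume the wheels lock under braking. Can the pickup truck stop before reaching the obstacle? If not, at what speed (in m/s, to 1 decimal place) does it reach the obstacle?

Yes — it stops about 51.0 m short of the obstacle, so it never reaches it

115 km/h ÷ 3.6 = 31.9444 m/s.
a = μg = 0.59 × 9.8 = 5.782 m/s².
Reaction distance = 31.9444 × 0.9 = 28.750 m.
Braking distance = v²/(2a) = 1020.445 / 11.564 = 88.243 m.
Total stopping distance = 28.750 + 88.243 = 116.993 m, vs 168 m available — it stops with 168 − 116.993 = 51.007 m to spare.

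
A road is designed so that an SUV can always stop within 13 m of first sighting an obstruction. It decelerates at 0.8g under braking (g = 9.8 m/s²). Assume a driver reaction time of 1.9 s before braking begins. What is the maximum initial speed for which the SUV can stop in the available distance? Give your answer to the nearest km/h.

a = 0.8 × 9.8 = 7.840 m/s².
Stopping distance: v·t_r + v²/(2a) = 13 with t_r = 1.9 s and a = 7.840 m/s².
So v² + 29.792 v − 203.84 = 0.
Positive root: v = −a·t_r + √((a·t_r)² + 2a·d) = −14.896 + √(221.891 + 203.84) = 5.7372 m/s.
5.7372 m/s × 3.6 = 20.654 km/h.

Maximum speed ≈ 21 km/h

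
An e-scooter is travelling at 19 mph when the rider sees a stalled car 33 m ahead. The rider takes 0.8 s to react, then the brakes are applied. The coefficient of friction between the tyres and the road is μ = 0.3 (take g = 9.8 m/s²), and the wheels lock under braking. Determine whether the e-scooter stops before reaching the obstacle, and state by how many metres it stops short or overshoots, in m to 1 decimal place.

Yes — it stops 13.9 m short of the obstacle

19 mph × 0.44704 = 8.4938 m/s.
a = μg = 0.3 × 9.8 = 2.940 m/s².
Reaction distance = 8.4938 × 0.8 = 6.795 m.
Braking distance = v²/(2a) = 72.145 / 5.880 = 12.270 m.
Total stopping distance = 6.795 + 12.270 = 19.065 m, vs 33 m available — it stops with 33 − 19.065 = 13.935 m to spare.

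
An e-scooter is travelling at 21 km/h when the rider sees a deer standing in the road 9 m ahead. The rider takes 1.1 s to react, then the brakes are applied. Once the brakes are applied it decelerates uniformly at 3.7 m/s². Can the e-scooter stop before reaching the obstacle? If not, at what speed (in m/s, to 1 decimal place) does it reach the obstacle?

21 km/h ÷ 3.6 = 5.8333 m/s.
Reaction distance = 5.8333 × 1.1 = 6.417 m.
Braking distance needed to stop: v²/(2a) = 34.027 / 7.400 = 4.598 m, so total needed = 6.417 + 4.598 = 11.015 m > 9 m — it cannot stop.
Distance remaining when braking begins: 9 − 6.417 = 2.583 m.
v² = v₀² − 2a·d = 34.027 − 2 × 3.700 × 2.583 = 14.913 m²/s².
v = √14.913 = 3.862 m/s.

No — it strikes the obstacle at 3.9 m/s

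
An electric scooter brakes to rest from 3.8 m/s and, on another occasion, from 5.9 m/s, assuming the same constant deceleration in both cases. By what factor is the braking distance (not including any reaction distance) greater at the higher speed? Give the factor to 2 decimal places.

Braking distance d = v²/(2a), so with a fixed, d ∝ v².
Factor = (5.9/3.8)² = 1.5526² = 2.4106.

Factor ≈ 2.41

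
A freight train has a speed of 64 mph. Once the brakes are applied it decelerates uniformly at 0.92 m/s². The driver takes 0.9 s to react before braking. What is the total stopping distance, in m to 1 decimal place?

64 mph × 0.44704 = 28.6106 m/s.
Reaction distance = v·t_r = 28.6106 × 0.9 = 25.750 m.
Braking distance = v²/(2a) = 28.6106² / (2 × 0.920) = 818.566 / 1.840 = 444.873 m.
Total = 25.750 + 444.873 = 470.623 m.

Total stopping distance ≈ 470.6 m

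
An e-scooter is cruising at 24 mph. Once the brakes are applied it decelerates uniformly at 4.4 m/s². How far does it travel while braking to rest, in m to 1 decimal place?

24 mph × 0.44704 = 10.7290 m/s.
Braking distance = v²/(2a) = 10.7290² / (2 × 4.400) = 115.111 / 8.800 = 13.081 m.

Braking distance ≈ 13.1 m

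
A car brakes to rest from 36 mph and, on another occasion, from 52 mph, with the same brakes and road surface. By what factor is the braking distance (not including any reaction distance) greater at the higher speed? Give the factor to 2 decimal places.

Factor ≈ 2.09

Braking distance d = v²/(2a), so with a fixed, d ∝ v².
Factor = (52/36)² = 1.4444² = 2.0863.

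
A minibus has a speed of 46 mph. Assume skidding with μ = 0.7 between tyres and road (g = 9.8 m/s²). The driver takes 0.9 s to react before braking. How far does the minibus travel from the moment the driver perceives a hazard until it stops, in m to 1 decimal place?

46 mph × 0.44704 = 20.5638 m/s.
a = μg = 0.7 × 9.8 = 6.860 m/s².
Reaction distance = v·t_r = 20.5638 × 0.9 = 18.507 m.
Braking distance = v²/(2a) = 20.5638² / (2 × 6.860) = 422.870 / 13.720 = 30.821 m.
Total = 18.507 + 30.821 = 49.328 m.

Total stopping distance ≈ 49.3 m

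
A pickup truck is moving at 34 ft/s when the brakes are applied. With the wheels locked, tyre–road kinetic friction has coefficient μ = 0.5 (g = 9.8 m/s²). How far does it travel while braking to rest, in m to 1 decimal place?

Braking distance ≈ 11.0 m

34 ft/s × 0.3048 = 10.3632 m/s.
a = μg = 0.5 × 9.8 = 4.900 m/s².
Braking distance = v²/(2a) = 10.3632² / (2 × 4.900) = 107.396 / 9.800 = 10.959 m.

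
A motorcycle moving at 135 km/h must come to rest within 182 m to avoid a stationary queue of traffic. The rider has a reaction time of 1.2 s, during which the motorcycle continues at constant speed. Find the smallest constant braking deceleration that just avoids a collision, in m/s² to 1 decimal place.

135 km/h ÷ 3.6 = 37.5000 m/s.
Distance covered during reaction = 37.5000 × 1.2 = 45.000 m.
Distance available for braking: 182 − 45.000 = 137.000 m.
v² = 2a·d ⇒ a = v²/(2d) = 37.5000² / (2 × 137.000) = 1406.250 / 274.000 = 5.1323 m/s².

Required deceleration ≈ 5.1 m/s²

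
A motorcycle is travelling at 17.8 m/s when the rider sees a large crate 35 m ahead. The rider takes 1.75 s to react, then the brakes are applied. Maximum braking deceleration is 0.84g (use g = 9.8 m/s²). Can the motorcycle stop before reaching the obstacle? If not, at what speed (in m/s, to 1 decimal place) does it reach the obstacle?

No — it strikes the obstacle at 15.9 m/s

a = 0.84 × 9.8 = 8.232 m/s².
Reaction distance = 17.8000 × 1.75 = 31.150 m.
Braking distance needed to stop: v²/(2a) = 316.840 / 16.464 = 19.244 m, so total needed = 31.150 + 19.244 = 50.394 m > 35 m — it cannot stop.
Distance remaining when braking begins: 35 − 31.150 = 3.850 m.
v² = v₀² − 2a·d = 316.840 − 2 × 8.232 × 3.850 = 253.454 m²/s².
v = √253.454 = 15.920 m/s.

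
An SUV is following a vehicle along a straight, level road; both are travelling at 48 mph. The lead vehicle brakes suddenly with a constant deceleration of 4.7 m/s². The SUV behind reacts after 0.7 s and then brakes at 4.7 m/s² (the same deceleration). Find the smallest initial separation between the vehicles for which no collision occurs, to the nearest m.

Minimum gap ≈ 15 m

48 mph × 0.44704 = 21.4579 m/s.
Leader travels v²/(2a_L) = 460.441 / 9.400 = 48.983 m before stopping.
Follower covers v·t_r = 21.4579 × 0.7 = 15.021 m while reacting, then v²/(2a_F) = 460.441 / 9.400 = 48.983 m while braking, for a total of 15.021 + 48.983 = 64.004 m.
Since a_F ≤ a_L and the follower starts braking later, the follower is never slower than the leader, so the closest approach is when both have stopped.
Minimum gap = 64.004 − 48.983 = 15.021 m.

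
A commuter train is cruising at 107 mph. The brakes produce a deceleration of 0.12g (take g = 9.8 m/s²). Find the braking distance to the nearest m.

107 mph × 0.44704 = 47.8333 m/s.
a = 0.12 × 9.8 = 1.176 m/s².
Braking distance = v²/(2a) = 47.8333² / (2 × 1.176) = 2288.025 / 2.352 = 972.800 m.

Braking distance ≈ 973 m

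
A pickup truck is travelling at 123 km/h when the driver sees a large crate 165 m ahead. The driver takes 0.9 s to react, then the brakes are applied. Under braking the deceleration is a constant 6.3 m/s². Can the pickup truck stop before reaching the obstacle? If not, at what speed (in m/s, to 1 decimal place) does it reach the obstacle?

Yes — it stops about 41.6 m short of the obstacle, so it never reaches it

123 km/h ÷ 3.6 = 34.1667 m/s.
Reaction distance = 34.1667 × 0.9 = 30.750 m.
Braking distance = v²/(2a) = 1167.363 / 12.600 = 92.648 m.
Total stopping distance = 30.750 + 92.648 = 123.398 m, vs 165 m available — it stops with 165 − 123.398 = 41.602 m to spare.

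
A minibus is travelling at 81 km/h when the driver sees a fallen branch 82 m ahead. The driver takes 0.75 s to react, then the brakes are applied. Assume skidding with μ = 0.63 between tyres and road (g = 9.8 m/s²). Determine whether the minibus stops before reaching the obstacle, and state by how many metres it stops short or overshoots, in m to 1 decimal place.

Yes — it stops 24.1 m short of the obstacle

81 km/h ÷ 3.6 = 22.5000 m/s.
a = μg = 0.63 × 9.8 = 6.174 m/s².
Reaction distance = 22.5000 × 0.75 = 16.875 m.
Braking distance = v²/(2a) = 506.250 / 12.348 = 40.999 m.
Total stopping distance = 16.875 + 40.999 = 57.874 m, vs 82 m available — it stops with 82 − 57.874 = 24.126 m to spare.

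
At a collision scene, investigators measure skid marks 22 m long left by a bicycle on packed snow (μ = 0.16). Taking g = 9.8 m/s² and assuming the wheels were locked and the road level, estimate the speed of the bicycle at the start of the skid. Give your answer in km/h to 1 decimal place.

Deceleration a = μg = 0.16 × 9.8 = 1.568 m/s².
v = √(2a·d) = √(2 × 1.568 × 22) = √68.992 = 8.3061 m/s.
= 8.3061 × 3.6 = 29.902 km/h.

Initial speed ≈ 29.9 km/h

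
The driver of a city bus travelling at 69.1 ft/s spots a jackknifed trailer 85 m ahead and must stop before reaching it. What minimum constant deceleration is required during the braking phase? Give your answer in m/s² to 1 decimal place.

69.1 ft/s × 0.3048 = 21.0617 m/s.
v² = 2a·d ⇒ a = v²/(2d) = 21.0617² / (2 × 85.000) = 443.595 / 170.000 = 2.6094 m/s².

Required deceleration ≈ 2.6 m/s²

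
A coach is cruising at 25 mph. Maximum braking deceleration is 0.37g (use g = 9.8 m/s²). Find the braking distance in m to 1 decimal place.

Braking distance ≈ 17.2 m

25 mph × 0.44704 = 11.1760 m/s.
a = 0.37 × 9.8 = 3.626 m/s².
Braking distance = v²/(2a) = 11.1760² / (2 × 3.626) = 124.903 / 7.252 = 17.223 m.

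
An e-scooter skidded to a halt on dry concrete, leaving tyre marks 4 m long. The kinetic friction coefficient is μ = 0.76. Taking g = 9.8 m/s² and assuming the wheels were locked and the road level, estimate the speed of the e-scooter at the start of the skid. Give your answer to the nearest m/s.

Initial speed ≈ 8 m/s

Deceleration a = μg = 0.76 × 9.8 = 7.448 m/s².
v = √(2a·d) = √(2 × 7.448 × 4) = √59.584 = 7.7191 m/s.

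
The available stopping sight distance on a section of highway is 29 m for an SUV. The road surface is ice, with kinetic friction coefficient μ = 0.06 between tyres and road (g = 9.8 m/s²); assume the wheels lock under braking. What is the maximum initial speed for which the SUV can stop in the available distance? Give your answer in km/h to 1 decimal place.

Maximum speed ≈ 21.0 km/h

a = μg = 0.06 × 9.8 = 0.588 m/s².
v²/(2a) = d ⇒ v = √(2 × 0.588 × 29) = √34.10 = 5.8395 m/s.
5.8395 m/s × 3.6 = 21.022 km/h.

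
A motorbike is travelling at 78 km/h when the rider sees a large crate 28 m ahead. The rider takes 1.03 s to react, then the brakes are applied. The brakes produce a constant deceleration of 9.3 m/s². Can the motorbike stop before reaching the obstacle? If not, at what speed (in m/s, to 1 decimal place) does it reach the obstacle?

No — it strikes the obstacle at 19.1 m/s

78 km/h ÷ 3.6 = 21.6667 m/s.
Reaction distance = 21.6667 × 1.03 = 22.317 m.
Braking distance needed to stop: v²/(2a) = 469.446 / 18.600 = 25.239 m, so total needed = 22.317 + 25.239 = 47.556 m > 28 m — it cannot stop.
Distance remaining when braking begins: 28 − 22.317 = 5.683 m.
v² = v₀² − 2a·d = 469.446 − 2 × 9.300 × 5.683 = 363.742 m²/s².
v = √363.742 = 19.072 m/s.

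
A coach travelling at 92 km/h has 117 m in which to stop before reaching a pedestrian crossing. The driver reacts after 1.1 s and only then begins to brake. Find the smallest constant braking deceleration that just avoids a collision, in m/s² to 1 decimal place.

92 km/h ÷ 3.6 = 25.5556 m/s.
Distance covered during reaction = 25.5556 × 1.1 = 28.111 m.
Distance available for braking: 117 − 28.111 = 88.889 m.
v² = 2a·d ⇒ a = v²/(2d) = 25.5556² / (2 × 88.889) = 653.089 / 177.778 = 3.6736 m/s².

Required deceleration ≈ 3.7 m/s²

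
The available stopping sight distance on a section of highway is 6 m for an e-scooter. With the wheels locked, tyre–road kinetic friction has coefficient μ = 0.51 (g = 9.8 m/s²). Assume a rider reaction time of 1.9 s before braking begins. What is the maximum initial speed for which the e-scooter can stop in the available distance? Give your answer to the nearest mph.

Maximum speed ≈ 6 mph

a = μg = 0.51 × 9.8 = 4.998 m/s².
Stopping distance: v·t_r + v²/(2a) = 6 with t_r = 1.9 s and a = 4.998 m/s².
So v² + 18.992 v − 59.98 = 0.
Positive root: v = −a·t_r + √((a·t_r)² + 2a·d) = −9.496 + √(90.174 + 59.98) = 2.7577 m/s.
2.7577 m/s ÷ 0.44704 = 6.169 mph.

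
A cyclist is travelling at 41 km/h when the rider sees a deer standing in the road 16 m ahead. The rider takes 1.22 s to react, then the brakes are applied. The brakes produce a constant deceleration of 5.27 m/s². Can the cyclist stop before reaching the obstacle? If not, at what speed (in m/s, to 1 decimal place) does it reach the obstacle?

41 km/h ÷ 3.6 = 11.3889 m/s.
Reaction distance = 11.3889 × 1.22 = 13.894 m.
Braking distance needed to stop: v²/(2a) = 129.707 / 10.540 = 12.306 m, so total needed = 13.894 + 12.306 = 26.200 m > 16 m — it cannot stop.
Distance remaining when braking begins: 16 − 13.894 = 2.106 m.
v² = v₀² − 2a·d = 129.707 − 2 × 5.270 × 2.106 = 107.510 m²/s².
v = √107.510 = 10.369 m/s.

No — it strikes the obstacle at 10.4 m/s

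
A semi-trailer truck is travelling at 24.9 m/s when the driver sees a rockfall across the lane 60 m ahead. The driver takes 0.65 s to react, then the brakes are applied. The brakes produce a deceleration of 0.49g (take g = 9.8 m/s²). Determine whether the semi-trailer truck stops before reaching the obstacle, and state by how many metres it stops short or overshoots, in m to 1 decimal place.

No — it overshoots by 20.7 m

a = 0.49 × 9.8 = 4.802 m/s².
Reaction distance = 24.9000 × 0.65 = 16.185 m.
Braking distance = v²/(2a) = 620.010 / 9.604 = 64.557 m.
Total stopping distance = 16.185 + 64.557 = 80.742 m, vs 60 m available — it cannot stop in time and overshoots by 80.742 − 60 = 20.742 m.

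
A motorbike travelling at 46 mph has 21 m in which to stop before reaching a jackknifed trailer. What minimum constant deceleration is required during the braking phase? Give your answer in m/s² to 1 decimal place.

Required deceleration ≈ 10.1 m/s²

46 mph × 0.44704 = 20.5638 m/s.
v² = 2a·d ⇒ a = v²/(2d) = 20.5638² / (2 × 21.000) = 422.870 / 42.000 = 10.0683 m/s².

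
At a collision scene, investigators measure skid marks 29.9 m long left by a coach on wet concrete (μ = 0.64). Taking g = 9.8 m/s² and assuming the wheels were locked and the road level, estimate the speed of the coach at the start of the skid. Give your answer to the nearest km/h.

Initial speed ≈ 70 km/h

Deceleration a = μg = 0.64 × 9.8 = 6.272 m/s².
v = √(2a·d) = √(2 × 6.272 × 29.9) = √375.066 = 19.3666 m/s.
= 19.3666 × 3.6 = 69.720 km/h.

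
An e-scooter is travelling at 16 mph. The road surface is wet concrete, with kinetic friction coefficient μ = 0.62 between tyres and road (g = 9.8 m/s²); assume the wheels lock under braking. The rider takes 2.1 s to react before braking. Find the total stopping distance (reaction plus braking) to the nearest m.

Total stopping distance ≈ 19 m

16 mph × 0.44704 = 7.1526 m/s.
a = μg = 0.62 × 9.8 = 6.076 m/s².
Reaction distance = v·t_r = 7.1526 × 2.1 = 15.020 m.
Braking distance = v²/(2a) = 7.1526² / (2 × 6.076) = 51.160 / 12.152 = 4.210 m.
Total = 15.020 + 4.210 = 19.230 m.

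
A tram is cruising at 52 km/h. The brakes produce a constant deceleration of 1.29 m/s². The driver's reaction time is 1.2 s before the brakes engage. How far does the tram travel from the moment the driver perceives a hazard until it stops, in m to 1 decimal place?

52 km/h ÷ 3.6 = 14.4444 m/s.
Reaction distance = v·t_r = 14.4444 × 1.2 = 17.333 m.
Braking distance = v²/(2a) = 14.4444² / (2 × 1.290) = 208.641 / 2.580 = 80.869 m.
Total = 17.333 + 80.869 = 98.202 m.

Total stopping distance ≈ 98.2 m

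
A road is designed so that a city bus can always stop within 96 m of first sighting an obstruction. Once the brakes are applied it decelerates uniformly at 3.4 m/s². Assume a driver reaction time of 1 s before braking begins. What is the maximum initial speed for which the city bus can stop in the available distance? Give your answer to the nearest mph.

Stopping distance: v·t_r + v²/(2a) = 96 with t_r = 1 s and a = 3.400 m/s².
So v² + 6.800 v − 652.80 = 0.
Positive root: v = −a·t_r + √((a·t_r)² + 2a·d) = −3.400 + √(11.560 + 652.80) = 22.3752 m/s.
22.3752 m/s ÷ 0.44704 = 50.052 mph.

Maximum speed ≈ 50 mph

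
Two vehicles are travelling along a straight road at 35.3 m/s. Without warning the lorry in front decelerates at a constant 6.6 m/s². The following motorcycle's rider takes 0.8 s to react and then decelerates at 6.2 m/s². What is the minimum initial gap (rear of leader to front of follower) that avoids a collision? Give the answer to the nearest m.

Minimum gap ≈ 34 m

Leader travels v²/(2a_L) = 1246.090 / 13.200 = 94.401 m before stopping.
Follower covers v·t_r = 35.3000 × 0.8 = 28.240 m while reacting, then v²/(2a_F) = 1246.090 / 12.400 = 100.491 m while braking, for a total of 28.240 + 100.491 = 128.731 m.
Since a_F ≤ a_L and the follower starts braking later, the follower is never slower than the leader, so the closest approach is when both have stopped.
Minimum gap = 128.731 − 94.401 = 34.330 m.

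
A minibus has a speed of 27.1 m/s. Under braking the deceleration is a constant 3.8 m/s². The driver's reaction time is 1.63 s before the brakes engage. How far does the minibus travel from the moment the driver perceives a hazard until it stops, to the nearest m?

Total stopping distance ≈ 141 m

Reaction distance = v·t_r = 27.1000 × 1.63 = 44.173 m.
Braking distance = v²/(2a) = 27.1000² / (2 × 3.800) = 734.410 / 7.600 = 96.633 m.
Total = 44.173 + 96.633 = 140.806 m.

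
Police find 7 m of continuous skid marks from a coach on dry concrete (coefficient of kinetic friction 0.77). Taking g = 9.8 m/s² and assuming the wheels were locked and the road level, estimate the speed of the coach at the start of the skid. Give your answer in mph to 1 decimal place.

Initial speed ≈ 23.0 mph

Deceleration a = μg = 0.77 × 9.8 = 7.546 m/s².
v = √(2a·d) = √(2 × 7.546 × 7) = √105.644 = 10.2783 m/s.
= 10.2783 ÷ 0.44704 = 22.992 mph.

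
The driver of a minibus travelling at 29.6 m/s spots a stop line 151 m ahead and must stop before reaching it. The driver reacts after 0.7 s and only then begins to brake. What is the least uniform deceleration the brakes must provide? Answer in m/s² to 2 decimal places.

Required deceleration ≈ 3.36 m/s²

Distance covered during reaction = 29.6000 × 0.7 = 20.720 m.
Distance available for braking: 151 − 20.720 = 130.280 m.
v² = 2a·d ⇒ a = v²/(2d) = 29.6000² / (2 × 130.280) = 876.160 / 260.560 = 3.3626 m/s².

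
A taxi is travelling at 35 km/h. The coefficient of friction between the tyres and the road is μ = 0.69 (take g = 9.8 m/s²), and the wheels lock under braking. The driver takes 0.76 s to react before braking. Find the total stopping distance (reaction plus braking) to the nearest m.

Total stopping distance ≈ 14 m

35 km/h ÷ 3.6 = 9.7222 m/s.
a = μg = 0.69 × 9.8 = 6.762 m/s².
Reaction distance = v·t_r = 9.7222 × 0.76 = 7.389 m.
Braking distance = v²/(2a) = 9.7222² / (2 × 6.762) = 94.521 / 13.524 = 6.989 m.
Total = 7.389 + 6.989 = 14.378 m.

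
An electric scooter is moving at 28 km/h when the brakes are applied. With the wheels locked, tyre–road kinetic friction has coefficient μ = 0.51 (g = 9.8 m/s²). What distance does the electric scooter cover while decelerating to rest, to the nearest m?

28 km/h ÷ 3.6 = 7.7778 m/s.
a = μg = 0.51 × 9.8 = 4.998 m/s².
Braking distance = v²/(2a) = 7.7778² / (2 × 4.998) = 60.494 / 9.996 = 6.052 m.

Braking distance ≈ 6 m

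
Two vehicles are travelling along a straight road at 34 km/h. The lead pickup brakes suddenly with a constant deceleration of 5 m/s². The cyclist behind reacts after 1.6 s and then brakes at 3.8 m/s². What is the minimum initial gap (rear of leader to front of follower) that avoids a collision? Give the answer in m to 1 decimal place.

Minimum gap ≈ 17.9 m

34 km/h ÷ 3.6 = 9.4444 m/s.
Leader travels v²/(2a_L) = 89.197 / 10.000 = 8.920 m before stopping.
Follower covers v·t_r = 9.4444 × 1.6 = 15.111 m while reacting, then v²/(2a_F) = 89.197 / 7.600 = 11.736 m while braking, for a total of 15.111 + 11.736 = 26.847 m.
Since a_F ≤ a_L and the follower starts braking later, the follower is never slower than the leader, so the closest approach is when both have stopped.
Minimum gap = 26.847 − 8.920 = 17.927 m.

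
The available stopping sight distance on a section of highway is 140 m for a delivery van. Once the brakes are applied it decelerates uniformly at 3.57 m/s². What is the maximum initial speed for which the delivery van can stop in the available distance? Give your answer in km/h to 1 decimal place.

Maximum speed ≈ 113.8 km/h

v²/(2a) = d ⇒ v = √(2 × 3.570 × 140) = √999.60 = 31.6165 m/s.
31.6165 m/s × 3.6 = 113.819 km/h.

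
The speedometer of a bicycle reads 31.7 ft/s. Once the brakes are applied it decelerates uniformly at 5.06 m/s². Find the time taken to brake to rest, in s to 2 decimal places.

Braking time ≈ 1.91 s

31.7 ft/s × 0.3048 = 9.6622 m/s.
Braking time = v/a = 9.6622 / 5.060 = 1.910 s.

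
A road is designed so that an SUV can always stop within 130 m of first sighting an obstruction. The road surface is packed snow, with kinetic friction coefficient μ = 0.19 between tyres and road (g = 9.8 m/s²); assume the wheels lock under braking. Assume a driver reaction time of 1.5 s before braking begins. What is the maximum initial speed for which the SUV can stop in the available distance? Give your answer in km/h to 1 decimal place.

a = μg = 0.19 × 9.8 = 1.862 m/s².
Stopping distance: v·t_r + v²/(2a) = 130 with t_r = 1.5 s and a = 1.862 m/s².
So v² + 5.586 v − 484.12 = 0.
Positive root: v = −a·t_r + √((a·t_r)² + 2a·d) = −2.793 + √(7.801 + 484.12) = 19.3863 m/s.
19.3863 m/s × 3.6 = 69.791 km/h.

Maximum speed ≈ 69.8 km/h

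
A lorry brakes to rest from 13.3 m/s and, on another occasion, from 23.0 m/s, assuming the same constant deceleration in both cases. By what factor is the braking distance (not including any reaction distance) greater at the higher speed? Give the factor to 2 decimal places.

Braking distance d = v²/(2a), so with a fixed, d ∝ v².
Factor = (23.0/13.3)² = 1.7293² = 2.9905.

Factor ≈ 2.99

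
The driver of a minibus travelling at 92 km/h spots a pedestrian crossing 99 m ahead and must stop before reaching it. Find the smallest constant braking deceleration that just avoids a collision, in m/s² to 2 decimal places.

Required deceleration ≈ 3.30 m/s²

92 km/h ÷ 3.6 = 25.5556 m/s.
v² = 2a·d ⇒ a = v²/(2d) = 25.5556² / (2 × 99.000) = 653.089 / 198.000 = 3.2984 m/s².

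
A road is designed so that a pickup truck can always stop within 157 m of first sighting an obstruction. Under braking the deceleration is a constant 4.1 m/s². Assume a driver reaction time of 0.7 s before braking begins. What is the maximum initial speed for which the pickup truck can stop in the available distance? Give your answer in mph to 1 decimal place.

Stopping distance: v·t_r + v²/(2a) = 157 with t_r = 0.7 s and a = 4.100 m/s².
So v² + 5.740 v − 1287.40 = 0.
Positive root: v = −a·t_r + √((a·t_r)² + 2a·d) = −2.870 + √(8.237 + 1287.40) = 33.1250 m/s.
33.1250 m/s ÷ 0.44704 = 74.099 mph.

Maximum speed ≈ 74.1 mph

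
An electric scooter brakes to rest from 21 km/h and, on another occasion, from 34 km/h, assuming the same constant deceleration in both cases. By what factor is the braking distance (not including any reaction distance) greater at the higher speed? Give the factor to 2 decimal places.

Braking distance d = v²/(2a), so with a fixed, d ∝ v².
Factor = (34/21)² = 1.6190² = 2.6212.

Factor ≈ 2.62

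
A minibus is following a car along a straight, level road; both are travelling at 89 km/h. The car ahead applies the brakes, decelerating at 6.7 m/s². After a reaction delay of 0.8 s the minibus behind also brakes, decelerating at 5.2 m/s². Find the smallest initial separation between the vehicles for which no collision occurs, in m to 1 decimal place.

89 km/h ÷ 3.6 = 24.7222 m/s.
Leader travels v²/(2a_L) = 611.187 / 13.400 = 45.611 m before stopping.
Follower covers v·t_r = 24.7222 × 0.8 = 19.778 m while reacting, then v²/(2a_F) = 611.187 / 10.400 = 58.768 m while braking, for a total of 19.778 + 58.768 = 78.546 m.
Since a_F ≤ a_L and the follower starts braking later, the follower is never slower than the leader, so the closest approach is when both have stopped.
Minimum gap = 78.546 − 45.611 = 32.935 m.

Minimum gap ≈ 32.9 m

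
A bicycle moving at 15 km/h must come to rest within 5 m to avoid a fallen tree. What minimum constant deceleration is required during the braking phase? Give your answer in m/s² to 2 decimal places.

15 km/h ÷ 3.6 = 4.1667 m/s.
v² = 2a·d ⇒ a = v²/(2d) = 4.1667² / (2 × 5.000) = 17.361 / 10.000 = 1.7361 m/s².

Required deceleration ≈ 1.74 m/s²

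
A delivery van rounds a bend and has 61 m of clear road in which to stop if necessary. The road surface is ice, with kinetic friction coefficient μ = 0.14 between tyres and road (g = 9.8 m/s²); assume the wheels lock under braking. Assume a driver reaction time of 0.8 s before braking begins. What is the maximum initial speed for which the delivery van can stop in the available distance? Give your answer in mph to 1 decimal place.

Maximum speed ≈ 26.6 mph

a = μg = 0.14 × 9.8 = 1.372 m/s².
Stopping distance: v·t_r + v²/(2a) = 61 with t_r = 0.8 s and a = 1.372 m/s².
So v² + 2.195 v − 167.38 = 0.
Positive root: v = −a·t_r + √((a·t_r)² + 2a·d) = −1.098 + √(1.206 + 167.38) = 11.8861 m/s.
11.8861 m/s ÷ 0.44704 = 26.588 mph.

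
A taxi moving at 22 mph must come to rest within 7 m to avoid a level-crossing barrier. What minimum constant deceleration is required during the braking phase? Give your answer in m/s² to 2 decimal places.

22 mph × 0.44704 = 9.8349 m/s.
v² = 2a·d ⇒ a = v²/(2d) = 9.8349² / (2 × 7.000) = 96.725 / 14.000 = 6.9089 m/s².

Required deceleration ≈ 6.91 m/s²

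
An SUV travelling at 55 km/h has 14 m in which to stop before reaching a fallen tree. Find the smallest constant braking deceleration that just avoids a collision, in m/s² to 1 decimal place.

Required deceleration ≈ 8.3 m/s²

55 km/h ÷ 3.6 = 15.2778 m/s.
v² = 2a·d ⇒ a = v²/(2d) = 15.2778² / (2 × 14.000) = 233.411 / 28.000 = 8.3361 m/s².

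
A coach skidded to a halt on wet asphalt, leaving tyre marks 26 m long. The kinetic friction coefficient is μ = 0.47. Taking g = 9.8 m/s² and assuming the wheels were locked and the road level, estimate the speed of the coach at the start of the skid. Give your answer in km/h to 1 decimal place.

Initial speed ≈ 55.7 km/h

Deceleration a = μg = 0.47 × 9.8 = 4.606 m/s².
v = √(2a·d) = √(2 × 4.606 × 26) = √239.512 = 15.4762 m/s.
= 15.4762 × 3.6 = 55.714 km/h.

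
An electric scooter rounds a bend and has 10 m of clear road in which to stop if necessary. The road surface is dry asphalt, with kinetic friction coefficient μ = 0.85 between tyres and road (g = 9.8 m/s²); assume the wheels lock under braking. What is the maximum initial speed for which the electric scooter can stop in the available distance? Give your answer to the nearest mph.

a = μg = 0.85 × 9.8 = 8.330 m/s².
v²/(2a) = d ⇒ v = √(2 × 8.330 × 10) = √166.60 = 12.9074 m/s.
12.9074 m/s ÷ 0.44704 = 28.873 mph.

Maximum speed ≈ 29 mph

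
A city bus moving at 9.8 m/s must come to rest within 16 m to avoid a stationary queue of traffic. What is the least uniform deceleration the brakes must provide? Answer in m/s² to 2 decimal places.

Required deceleration ≈ 3.00 m/s²

v² = 2a·d ⇒ a = v²/(2d) = 9.8000² / (2 × 16.000) = 96.040 / 32.000 = 3.0013 m/s².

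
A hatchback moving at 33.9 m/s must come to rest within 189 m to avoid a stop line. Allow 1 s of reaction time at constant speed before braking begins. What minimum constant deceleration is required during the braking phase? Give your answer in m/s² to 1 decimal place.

Required deceleration ≈ 3.7 m/s²

Distance covered during reaction = 33.9000 × 1 = 33.900 m.
Distance available for braking: 189 − 33.900 = 155.100 m.
v² = 2a·d ⇒ a = v²/(2d) = 33.9000² / (2 × 155.100) = 1149.210 / 310.200 = 3.7047 m/s².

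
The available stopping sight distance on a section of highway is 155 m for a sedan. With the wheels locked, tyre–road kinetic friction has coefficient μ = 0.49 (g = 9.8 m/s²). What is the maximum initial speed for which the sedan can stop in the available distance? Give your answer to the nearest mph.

Maximum speed ≈ 86 mph

a = μg = 0.49 × 9.8 = 4.802 m/s².
v²/(2a) = d ⇒ v = √(2 × 4.802 × 155) = √1488.62 = 38.5826 m/s.
38.5826 m/s ÷ 0.44704 = 86.307 mph.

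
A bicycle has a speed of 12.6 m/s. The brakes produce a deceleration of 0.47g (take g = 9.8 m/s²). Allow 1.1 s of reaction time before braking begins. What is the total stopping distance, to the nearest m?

a = 0.47 × 9.8 = 4.606 m/s².
Reaction distance = v·t_r = 12.6000 × 1.1 = 13.860 m.
Braking distance = v²/(2a) = 12.6000² / (2 × 4.606) = 158.760 / 9.212 = 17.234 m.
Total = 13.860 + 17.234 = 31.094 m.

Total stopping distance ≈ 31 m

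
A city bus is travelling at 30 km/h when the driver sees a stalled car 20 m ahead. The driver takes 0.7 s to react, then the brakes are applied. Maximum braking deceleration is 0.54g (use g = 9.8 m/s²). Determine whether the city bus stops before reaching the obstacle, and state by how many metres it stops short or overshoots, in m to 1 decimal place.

Yes — it stops 7.6 m short of the obstacle

30 km/h ÷ 3.6 = 8.3333 m/s.
a = 0.54 × 9.8 = 5.292 m/s².
Reaction distance = 8.3333 × 0.7 = 5.833 m.
Braking distance = v²/(2a) = 69.444 / 10.584 = 6.561 m.
Total stopping distance = 5.833 + 6.561 = 12.394 m, vs 20 m available — it stops with 20 − 12.394 = 7.606 m to spare.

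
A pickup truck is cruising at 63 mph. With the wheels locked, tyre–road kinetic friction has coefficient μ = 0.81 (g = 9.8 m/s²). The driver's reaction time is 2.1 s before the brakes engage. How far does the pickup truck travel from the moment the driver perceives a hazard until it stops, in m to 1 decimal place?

Total stopping distance ≈ 109.1 m

63 mph × 0.44704 = 28.1635 m/s.
a = μg = 0.81 × 9.8 = 7.938 m/s².
Reaction distance = v·t_r = 28.1635 × 2.1 = 59.143 m.
Braking distance = v²/(2a) = 28.1635² / (2 × 7.938) = 793.183 / 15.876 = 49.961 m.
Total = 59.143 + 49.961 = 109.104 m.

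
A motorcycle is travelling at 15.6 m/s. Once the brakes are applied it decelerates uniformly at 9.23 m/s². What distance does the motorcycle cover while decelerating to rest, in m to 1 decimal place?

Braking distance = v²/(2a) = 15.6000² / (2 × 9.230) = 243.360 / 18.460 = 13.183 m.

Braking distance ≈ 13.2 m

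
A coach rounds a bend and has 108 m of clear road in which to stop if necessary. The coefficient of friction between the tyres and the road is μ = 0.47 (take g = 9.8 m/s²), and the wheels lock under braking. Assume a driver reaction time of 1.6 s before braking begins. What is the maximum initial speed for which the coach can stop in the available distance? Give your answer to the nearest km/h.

a = μg = 0.47 × 9.8 = 4.606 m/s².
Stopping distance: v·t_r + v²/(2a) = 108 with t_r = 1.6 s and a = 4.606 m/s².
So v² + 14.739 v − 994.90 = 0.
Positive root: v = −a·t_r + √((a·t_r)² + 2a·d) = −7.370 + √(54.317 + 994.90) = 25.0216 m/s.
25.0216 m/s × 3.6 = 90.078 km/h.

Maximum speed ≈ 90 km/h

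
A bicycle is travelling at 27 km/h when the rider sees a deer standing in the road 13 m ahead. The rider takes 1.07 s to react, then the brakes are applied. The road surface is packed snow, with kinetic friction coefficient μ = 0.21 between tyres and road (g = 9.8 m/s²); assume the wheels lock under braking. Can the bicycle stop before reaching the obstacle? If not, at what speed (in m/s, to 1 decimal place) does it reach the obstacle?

No — it strikes the obstacle at 6.0 m/s

27 km/h ÷ 3.6 = 7.5000 m/s.
a = μg = 0.21 × 9.8 = 2.058 m/s².
Reaction distance = 7.5000 × 1.07 = 8.025 m.
Braking distance needed to stop: v²/(2a) = 56.250 / 4.116 = 13.666 m, so total needed = 8.025 + 13.666 = 21.691 m > 13 m — it cannot stop.
Distance remaining when braking begins: 13 − 8.025 = 4.975 m.
v² = v₀² − 2a·d = 56.250 − 2 × 2.058 × 4.975 = 35.773 m²/s².
v = √35.773 = 5.981 m/s.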